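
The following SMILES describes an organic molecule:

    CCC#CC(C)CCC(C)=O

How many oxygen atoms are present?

Scan the SMILES for O atoms (remember two-letter symbols like Cl and Br are single atoms).
Oxygen count: 1.

1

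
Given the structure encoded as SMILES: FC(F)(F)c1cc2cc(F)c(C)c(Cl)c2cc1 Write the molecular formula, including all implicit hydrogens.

C12H7ClF4

Walk through each heavy atom and fill implicit hydrogens from standard valence (C 4, N 3, O 2, S 2, halogen 1); for lowercase aromatic atoms, an aromatic c carries 1 H when it has two neighbours and 0 H with three, and aromatic n carries 0 H:
  atom 1: F (halogen, monovalent) → 0 H
  atom 2: C, bond orders sum to 4 (valence 4) → 0 H
  atom 3: F (halogen, monovalent) → 0 H
  atom 4: F (halogen, monovalent) → 0 H
  atom 5: aromatic c, 3 neighbours → 0 H
  atom 6: aromatic c, 2 neighbours → 1 H
  atom 7: aromatic c, 3 neighbours → 0 H
  atom 8: aromatic c, 2 neighbours → 1 H
  atom 9: aromatic c, 3 neighbours → 0 H
  atom 10: F (halogen, monovalent) → 0 H
  atom 11: aromatic c, 3 neighbours → 0 H
  atom 12: C, bond orders sum to 1 (valence 4) → 3 H
  atom 13: aromatic c, 3 neighbours → 0 H
  atom 14: Cl (halogen, monovalent) → 0 H
  atom 15: aromatic c, 3 neighbours → 0 H
  atom 16: aromatic c, 2 neighbours → 1 H
  atom 17: aromatic c, 2 neighbours → 1 H
Totals → C:12, H:7, Cl:1, F:4.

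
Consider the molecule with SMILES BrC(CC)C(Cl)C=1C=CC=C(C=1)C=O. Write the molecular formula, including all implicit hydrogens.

Walk through each heavy atom and fill implicit hydrogens from standard valence (C 4, N 3, O 2, S 2, halogen 1):
  atom 1: Br (halogen, monovalent) → 0 H
  atom 2: C, bond orders sum to 3 (valence 4) → 1 H
  atom 3: C, bond orders sum to 2 (valence 4) → 2 H
  atom 4: C, bond orders sum to 1 (valence 4) → 3 H
  atom 5: C, bond orders sum to 3 (valence 4) → 1 H
  atom 6: Cl (halogen, monovalent) → 0 H
  atom 7: C, bond orders sum to 4 (valence 4) → 0 H
  atom 8: C, bond orders sum to 3 (valence 4) → 1 H
  atom 9: C, bond orders sum to 3 (valence 4) → 1 H
  atom 10: C, bond orders sum to 3 (valence 4) → 1 H
  atom 11: C, bond orders sum to 4 (valence 4) → 0 H
  atom 12: C, bond orders sum to 3 (valence 4) → 1 H
  atom 13: C, bond orders sum to 3 (valence 4) → 1 H
  atom 14: O, bond orders sum to 2 (valence 2) → 0 H
Totals → C:11, H:12, Br:1, Cl:1, O:1.

C11H12BrClO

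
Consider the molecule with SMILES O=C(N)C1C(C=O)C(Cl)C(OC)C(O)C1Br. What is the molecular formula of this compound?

Walk through each heavy atom and fill implicit hydrogens from standard valence (C 4, N 3, O 2, S 2, halogen 1):
  atom 1: O, bond orders sum to 2 (valence 2) → 0 H
  atom 2: C, bond orders sum to 4 (valence 4) → 0 H
  atom 3: N, bond orders sum to 1 (valence 3) → 2 H
  atom 4: C, bond orders sum to 3 (valence 4) → 1 H
  atom 5: C, bond orders sum to 3 (valence 4) → 1 H
  atom 6: C, bond orders sum to 3 (valence 4) → 1 H
  atom 7: O, bond orders sum to 2 (valence 2) → 0 H
  atom 8: C, bond orders sum to 3 (valence 4) → 1 H
  atom 9: Cl (halogen, monovalent) → 0 H
  atom 10: C, bond orders sum to 3 (valence 4) → 1 H
  atom 11: O, bond orders sum to 2 (valence 2) → 0 H
  atom 12: C, bond orders sum to 1 (valence 4) → 3 H
  atom 13: C, bond orders sum to 3 (valence 4) → 1 H
  atom 14: O, bond orders sum to 1 (valence 2) → 1 H
  atom 15: C, bond orders sum to 3 (valence 4) → 1 H
  atom 16: Br (halogen, monovalent) → 0 H
Totals → C:9, H:13, Br:1, Cl:1, N:1, O:4.

C9H13BrClNO4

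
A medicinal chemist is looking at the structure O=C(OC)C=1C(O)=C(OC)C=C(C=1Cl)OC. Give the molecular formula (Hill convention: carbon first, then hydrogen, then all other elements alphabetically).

C10H11ClO5

Walk through each heavy atom and fill implicit hydrogens from standard valence (C 4, N 3, O 2, S 2, halogen 1):
  atom 1: O, bond orders sum to 2 (valence 2) → 0 H
  atom 2: C, bond orders sum to 4 (valence 4) → 0 H
  atom 3: O, bond orders sum to 2 (valence 2) → 0 H
  atom 4: C, bond orders sum to 1 (valence 4) → 3 H
  atom 5: C, bond orders sum to 4 (valence 4) → 0 H
  atom 6: C, bond orders sum to 4 (valence 4) → 0 H
  atom 7: O, bond orders sum to 1 (valence 2) → 1 H
  atom 8: C, bond orders sum to 4 (valence 4) → 0 H
  atom 9: O, bond orders sum to 2 (valence 2) → 0 H
  atom 10: C, bond orders sum to 1 (valence 4) → 3 H
  atom 11: C, bond orders sum to 3 (valence 4) → 1 H
  atom 12: C, bond orders sum to 4 (valence 4) → 0 H
  atom 13: C, bond orders sum to 4 (valence 4) → 0 H
  atom 14: Cl (halogen, monovalent) → 0 H
  atom 15: O, bond orders sum to 2 (valence 2) → 0 H
  atom 16: C, bond orders sum to 1 (valence 4) → 3 H
Totals → C:10, H:11, Cl:1, O:5.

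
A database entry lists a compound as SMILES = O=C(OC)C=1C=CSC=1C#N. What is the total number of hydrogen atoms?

Walk through each heavy atom and fill implicit hydrogens from standard valence (C 4, N 3, O 2, S 2, halogen 1):
  atom 1: O, bond orders sum to 2 (valence 2) → 0 H
  atom 2: C, bond orders sum to 4 (valence 4) → 0 H
  atom 3: O, bond orders sum to 2 (valence 2) → 0 H
  atom 4: C, bond orders sum to 1 (valence 4) → 3 H
  atom 5: C, bond orders sum to 4 (valence 4) → 0 H
  atom 6: C, bond orders sum to 3 (valence 4) → 1 H
  atom 7: C, bond orders sum to 3 (valence 4) → 1 H
  atom 8: S, bond orders sum to 2 (valence 2) → 0 H
  atom 9: C, bond orders sum to 4 (valence 4) → 0 H
  atom 10: C, bond orders sum to 4 (valence 4) → 0 H
  atom 11: N, bond orders sum to 3 (valence 3) → 0 H
Total hydrogens: 5.

5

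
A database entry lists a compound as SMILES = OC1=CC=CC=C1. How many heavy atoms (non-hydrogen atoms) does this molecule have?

7

Every atom symbol written in the SMILES (organic subset) is one heavy atom; implicit H are not written.
Heavy atoms by element → C:6, O:1.
Total: 7.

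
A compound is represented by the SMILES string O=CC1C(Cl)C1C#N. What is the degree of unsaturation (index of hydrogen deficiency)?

Molecular formula: C5H4ClNO.
DoU = (2C + 2 + N − H − X) / 2, where X is the halogen count and O/S are ignored.
    = (2·5 + 2 + 1 − 4 − 1) / 2 = 8 / 2 = 4.

4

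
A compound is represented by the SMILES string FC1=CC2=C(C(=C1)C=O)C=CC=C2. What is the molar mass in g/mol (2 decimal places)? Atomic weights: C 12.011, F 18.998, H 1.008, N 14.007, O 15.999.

174.17 g/mol

First, the molecular formula is C11H7FO (counting implicit H from valence).
  C: 11 × 12.011 = 132.121
  F: 1 × 18.998 = 18.998
  H: 7 × 1.008 = 7.056
  O: 1 × 15.999 = 15.999
Sum: 11×12.011 + 1×18.998 + 7×1.008 + 1×15.999 = 174.174 → 174.17 g/mol.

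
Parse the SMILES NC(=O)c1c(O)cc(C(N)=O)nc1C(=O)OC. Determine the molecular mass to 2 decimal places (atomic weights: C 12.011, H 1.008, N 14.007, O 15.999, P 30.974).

239.19 g/mol

First, the molecular formula is C9H9N3O5 (counting implicit H from valence).
  C: 9 × 12.011 = 108.099
  H: 9 × 1.008 = 9.072
  N: 3 × 14.007 = 42.021
  O: 5 × 15.999 = 79.995
Sum: 9×12.011 + 9×1.008 + 3×14.007 + 5×15.999 = 239.187 → 239.19 g/mol.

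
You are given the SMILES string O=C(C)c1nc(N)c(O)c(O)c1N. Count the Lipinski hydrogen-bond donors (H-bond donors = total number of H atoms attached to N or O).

6

Donors: find every N or O and count the H atoms it carries.
  atom 1 (O): bond orders sum to 2 → 0 H
  atom 5 (N): bond orders sum to 3 → 0 H
  atom 7 (N): bond orders sum to 1 → 2 H
  atom 9 (O): bond orders sum to 1 → 1 H
  atom 11 (O): bond orders sum to 1 → 1 H
  atom 13 (N): bond orders sum to 1 → 2 H
Lipinski HBD = 6.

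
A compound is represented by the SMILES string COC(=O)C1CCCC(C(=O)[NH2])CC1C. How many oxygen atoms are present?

Scan the SMILES for O atoms (remember two-letter symbols like Cl and Br are single atoms).
Oxygen count: 3.

3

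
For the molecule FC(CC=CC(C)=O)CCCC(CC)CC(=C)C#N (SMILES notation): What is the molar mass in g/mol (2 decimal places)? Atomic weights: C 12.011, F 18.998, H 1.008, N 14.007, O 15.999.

265.37 g/mol

First, the molecular formula is C16H24FNO (counting implicit H from valence).
  C: 16 × 12.011 = 192.176
  F: 1 × 18.998 = 18.998
  H: 24 × 1.008 = 24.192
  N: 1 × 14.007 = 14.007
  O: 1 × 15.999 = 15.999
Sum: 16×12.011 + 1×18.998 + 24×1.008 + 1×14.007 + 1×15.999 = 265.372 → 265.37 g/mol.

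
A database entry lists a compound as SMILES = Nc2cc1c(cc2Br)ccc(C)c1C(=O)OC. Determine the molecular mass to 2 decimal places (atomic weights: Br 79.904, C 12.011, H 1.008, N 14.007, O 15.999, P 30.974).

First, the molecular formula is C13H12BrNO2 (counting implicit H from valence).
  Br: 1 × 79.904 = 79.904
  C: 13 × 12.011 = 156.143
  H: 12 × 1.008 = 12.096
  N: 1 × 14.007 = 14.007
  O: 2 × 15.999 = 31.998
Sum: 1×79.904 + 13×12.011 + 12×1.008 + 1×14.007 + 2×15.999 = 294.148 → 294.15 g/mol.

294.15 g/mol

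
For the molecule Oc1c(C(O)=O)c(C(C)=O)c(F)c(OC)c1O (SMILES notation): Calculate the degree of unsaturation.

Molecular formula: C10H9FO6.
DoU = (2C + 2 + N − H − X) / 2, where X is the halogen count and O/S are ignored.
    = (2·10 + 2 + 0 − 9 − 1) / 2 = 12 / 2 = 6.

6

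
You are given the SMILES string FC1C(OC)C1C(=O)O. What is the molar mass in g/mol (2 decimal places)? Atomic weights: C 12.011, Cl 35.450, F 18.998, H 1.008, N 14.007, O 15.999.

134.11 g/mol

First, the molecular formula is C5H7FO3 (counting implicit H from valence).
  C: 5 × 12.011 = 60.055
  F: 1 × 18.998 = 18.998
  H: 7 × 1.008 = 7.056
  O: 3 × 15.999 = 47.997
Sum: 5×12.011 + 1×18.998 + 7×1.008 + 3×15.999 = 134.106 → 134.11 g/mol.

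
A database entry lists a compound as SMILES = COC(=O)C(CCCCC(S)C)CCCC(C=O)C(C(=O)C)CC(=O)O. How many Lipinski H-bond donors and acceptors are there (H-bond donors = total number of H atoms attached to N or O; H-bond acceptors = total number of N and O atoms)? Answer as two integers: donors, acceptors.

1, 6

Donors: find every N or O and count the H atoms it carries.
  atom 2 (O): bond orders sum to 2 → 0 H
  atom 4 (O): bond orders sum to 2 → 0 H
  atom 18 (O): bond orders sum to 2 → 0 H
  atom 21 (O): bond orders sum to 2 → 0 H
  atom 25 (O): bond orders sum to 2 → 0 H
  atom 26 (O): bond orders sum to 1 → 1 H
Lipinski HBD = 1.
Acceptors: N atoms = 0, O atoms = 6 → HBA = 6.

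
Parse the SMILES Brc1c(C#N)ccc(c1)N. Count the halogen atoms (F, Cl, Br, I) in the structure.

Halogen atoms appear at heavy-atom position 1 (1×Br).
Other groups present: 1 nitrile, 1 primary amine.
Halogen count: 1.

1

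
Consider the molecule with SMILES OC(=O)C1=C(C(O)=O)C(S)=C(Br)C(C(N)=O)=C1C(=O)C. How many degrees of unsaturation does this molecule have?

Molecular formula: C11H8BrNO6S.
DoU = (2C + 2 + N − H − X) / 2, where X is the halogen count and O/S are ignored.
    = (2·11 + 2 + 1 − 8 − 1) / 2 = 16 / 2 = 8.

8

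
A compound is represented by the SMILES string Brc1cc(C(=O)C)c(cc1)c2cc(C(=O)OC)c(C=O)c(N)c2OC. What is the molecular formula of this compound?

C18H16BrNO5

Walk through each heavy atom and fill implicit hydrogens from standard valence (C 4, N 3, O 2, S 2, halogen 1); for lowercase aromatic atoms, an aromatic c carries 1 H when it has two neighbours and 0 H with three, and aromatic n carries 0 H:
  atom 1: Br (halogen, monovalent) → 0 H
  atom 2: aromatic c, 3 neighbours → 0 H
  atom 3: aromatic c, 2 neighbours → 1 H
  atom 4: aromatic c, 3 neighbours → 0 H
  atom 5: C, bond orders sum to 4 (valence 4) → 0 H
  atom 6: O, bond orders sum to 2 (valence 2) → 0 H
  atom 7: C, bond orders sum to 1 (valence 4) → 3 H
  atom 8: aromatic c, 3 neighbours → 0 H
  atom 9: aromatic c, 2 neighbours → 1 H
  atom 10: aromatic c, 2 neighbours → 1 H
  atom 11: aromatic c, 3 neighbours → 0 H
  atom 12: aromatic c, 2 neighbours → 1 H
  atom 13: aromatic c, 3 neighbours → 0 H
  atom 14: C, bond orders sum to 4 (valence 4) → 0 H
  atom 15: O, bond orders sum to 2 (valence 2) → 0 H
  atom 16: O, bond orders sum to 2 (valence 2) → 0 H
  atom 17: C, bond orders sum to 1 (valence 4) → 3 H
  atom 18: aromatic c, 3 neighbours → 0 H
  atom 19: C, bond orders sum to 3 (valence 4) → 1 H
  atom 20: O, bond orders sum to 2 (valence 2) → 0 H
  atom 21: aromatic c, 3 neighbours → 0 H
  atom 22: N, bond orders sum to 1 (valence 3) → 2 H
  atom 23: aromatic c, 3 neighbours → 0 H
  atom 24: O, bond orders sum to 2 (valence 2) → 0 H
  atom 25: C, bond orders sum to 1 (valence 4) → 3 H
Totals → C:18, H:16, Br:1, N:1, O:5.
In Hill order: C18H16BrNO5.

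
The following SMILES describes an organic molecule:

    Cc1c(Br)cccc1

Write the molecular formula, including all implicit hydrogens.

C7H7Br

Walk through each heavy atom and fill implicit hydrogens from standard valence (C 4, N 3, O 2, S 2, halogen 1); for lowercase aromatic atoms, an aromatic c carries 1 H when it has two neighbours and 0 H with three, and aromatic n carries 0 H:
  atom 1: C, bond orders sum to 1 (valence 4) → 3 H
  atom 2: aromatic c, 3 neighbours → 0 H
  atom 3: aromatic c, 3 neighbours → 0 H
  atom 4: Br (halogen, monovalent) → 0 H
  atom 5: aromatic c, 2 neighbours → 1 H
  atom 6: aromatic c, 2 neighbours → 1 H
  atom 7: aromatic c, 2 neighbours → 1 H
  atom 8: aromatic c, 2 neighbours → 1 H
Totals → C:7, H:7, Br:1.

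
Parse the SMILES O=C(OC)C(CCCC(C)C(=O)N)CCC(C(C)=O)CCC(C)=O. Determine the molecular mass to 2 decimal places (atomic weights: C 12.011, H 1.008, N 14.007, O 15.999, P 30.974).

First, the molecular formula is C18H31NO5 (counting implicit H from valence).
  C: 18 × 12.011 = 216.198
  H: 31 × 1.008 = 31.248
  N: 1 × 14.007 = 14.007
  O: 5 × 15.999 = 79.995
Sum: 18×12.011 + 31×1.008 + 1×14.007 + 5×15.999 = 341.448 → 341.45 g/mol.

341.45 g/mol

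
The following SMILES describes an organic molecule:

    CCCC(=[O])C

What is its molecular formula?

C5H10O

Walk through each heavy atom and fill implicit hydrogens from standard valence (C 4, N 3, O 2, S 2, halogen 1):
  atom 1: C, bond orders sum to 1 (valence 4) → 3 H
  atom 2: C, bond orders sum to 2 (valence 4) → 2 H
  atom 3: C, bond orders sum to 2 (valence 4) → 2 H
  atom 4: C, bond orders sum to 4 (valence 4) → 0 H
  atom 5: O with explicit H count 0
  atom 6: C, bond orders sum to 1 (valence 4) → 3 H
Totals → C:5, H:10, O:1.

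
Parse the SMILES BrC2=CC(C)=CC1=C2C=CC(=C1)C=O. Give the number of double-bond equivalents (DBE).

8

Degree of unsaturation = (number of rings) + (number of π bonds).
Ring closures in the SMILES: 2.
π bonds: 6 double bonds (each 1 DoU) → 6 DoU from unsaturation.
Total DoU = 2 + 6 = 8.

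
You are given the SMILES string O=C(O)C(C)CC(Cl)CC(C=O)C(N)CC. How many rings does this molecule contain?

In SMILES, each pair of matching ring-closure digits denotes one ring-closing bond; the number of such bonds equals the number of independent rings.
Ring-closure bonds here: 0.

0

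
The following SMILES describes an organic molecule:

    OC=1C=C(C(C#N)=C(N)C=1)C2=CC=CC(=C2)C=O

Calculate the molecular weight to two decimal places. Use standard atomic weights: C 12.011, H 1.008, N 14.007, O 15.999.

First, the molecular formula is C14H10N2O2 (counting implicit H from valence).
  C: 14 × 12.011 = 168.154
  H: 10 × 1.008 = 10.080
  N: 2 × 14.007 = 28.014
  O: 2 × 15.999 = 31.998
Sum: 14×12.011 + 10×1.008 + 2×14.007 + 2×15.999 = 238.246 → 238.25 g/mol.

238.25 g/mol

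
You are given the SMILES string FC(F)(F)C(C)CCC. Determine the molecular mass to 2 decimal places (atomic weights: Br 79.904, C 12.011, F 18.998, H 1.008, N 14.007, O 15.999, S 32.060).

140.15 g/mol

First, the molecular formula is C6H11F3 (counting implicit H from valence).
  C: 6 × 12.011 = 72.066
  F: 3 × 18.998 = 56.994
  H: 11 × 1.008 = 11.088
Sum: 6×12.011 + 3×18.998 + 11×1.008 = 140.148 → 140.15 g/mol.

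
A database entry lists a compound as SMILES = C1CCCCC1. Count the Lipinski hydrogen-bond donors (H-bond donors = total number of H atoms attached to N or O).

Donors: find every N or O and count the H atoms it carries.
  (no N or O atoms present)
Lipinski HBD = 0.

0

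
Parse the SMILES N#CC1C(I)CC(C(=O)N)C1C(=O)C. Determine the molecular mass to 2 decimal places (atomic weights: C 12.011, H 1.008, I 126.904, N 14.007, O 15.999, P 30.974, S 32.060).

First, the molecular formula is C9H11IN2O2 (counting implicit H from valence).
  C: 9 × 12.011 = 108.099
  H: 11 × 1.008 = 11.088
  I: 1 × 126.904 = 126.904
  N: 2 × 14.007 = 28.014
  O: 2 × 15.999 = 31.998
Sum: 9×12.011 + 11×1.008 + 1×126.904 + 2×14.007 + 2×15.999 = 306.103 → 306.10 g/mol.

306.10 g/mol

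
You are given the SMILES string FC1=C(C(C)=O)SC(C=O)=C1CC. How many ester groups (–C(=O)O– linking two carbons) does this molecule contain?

0

Scan the SMILES for the ester motif — none present.
Groups that are present: 1 aldehyde, 1 ketone.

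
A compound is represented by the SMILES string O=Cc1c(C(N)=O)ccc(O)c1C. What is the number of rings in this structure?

1

In SMILES, each pair of matching ring-closure digits denotes one ring-closing bond; the number of such bonds equals the number of independent rings.
Ring-closure bonds here: 1.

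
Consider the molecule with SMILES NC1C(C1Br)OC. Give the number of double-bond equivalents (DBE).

1

Degree of unsaturation = (number of rings) + (number of π bonds).
Ring closures in the SMILES: 1.
π bonds: none → 0 DoU from unsaturation.
Total DoU = 1 + 0 = 1.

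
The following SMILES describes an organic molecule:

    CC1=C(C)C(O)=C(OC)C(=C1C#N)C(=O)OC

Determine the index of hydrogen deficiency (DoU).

Degree of unsaturation = (number of rings) + (number of π bonds).
Ring closures in the SMILES: 1.
π bonds: 4 double bonds (each 1 DoU), 1 triple bond (each 2 DoU) → 6 DoU from unsaturation.
Total DoU = 1 + 6 = 7.

7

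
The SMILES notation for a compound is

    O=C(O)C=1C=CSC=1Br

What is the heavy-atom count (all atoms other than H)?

Every atom symbol written in the SMILES (organic subset) is one heavy atom; implicit H are not written.
Heavy atoms by element → Br:1, C:5, O:2, S:1.
Total: 9.

9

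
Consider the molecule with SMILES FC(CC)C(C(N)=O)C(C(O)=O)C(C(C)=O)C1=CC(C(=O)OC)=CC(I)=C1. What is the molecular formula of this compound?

C18H21FINO6

Walk through each heavy atom and fill implicit hydrogens from standard valence (C 4, N 3, O 2, S 2, halogen 1):
  atom 1: F (halogen, monovalent) → 0 H
  atom 2: C, bond orders sum to 3 (valence 4) → 1 H
  atom 3: C, bond orders sum to 2 (valence 4) → 2 H
  atom 4: C, bond orders sum to 1 (valence 4) → 3 H
  atom 5: C, bond orders sum to 3 (valence 4) → 1 H
  atom 6: C, bond orders sum to 4 (valence 4) → 0 H
  atom 7: N, bond orders sum to 1 (valence 3) → 2 H
  atom 8: O, bond orders sum to 2 (valence 2) → 0 H
  atom 9: C, bond orders sum to 3 (valence 4) → 1 H
  atom 10: C, bond orders sum to 4 (valence 4) → 0 H
  atom 11: O, bond orders sum to 1 (valence 2) → 1 H
  atom 12: O, bond orders sum to 2 (valence 2) → 0 H
  atom 13: C, bond orders sum to 3 (valence 4) → 1 H
  atom 14: C, bond orders sum to 4 (valence 4) → 0 H
  atom 15: C, bond orders sum to 1 (valence 4) → 3 H
  atom 16: O, bond orders sum to 2 (valence 2) → 0 H
  atom 17: C, bond orders sum to 4 (valence 4) → 0 H
  atom 18: C, bond orders sum to 3 (valence 4) → 1 H
  atom 19: C, bond orders sum to 4 (valence 4) → 0 H
  atom 20: C, bond orders sum to 4 (valence 4) → 0 H
  atom 21: O, bond orders sum to 2 (valence 2) → 0 H
  atom 22: O, bond orders sum to 2 (valence 2) → 0 H
  atom 23: C, bond orders sum to 1 (valence 4) → 3 H
  atom 24: C, bond orders sum to 3 (valence 4) → 1 H
  atom 25: C, bond orders sum to 4 (valence 4) → 0 H
  atom 26: I (halogen, monovalent) → 0 H
  atom 27: C, bond orders sum to 3 (valence 4) → 1 H
Totals → C:18, H:21, F:1, I:1, N:1, O:6.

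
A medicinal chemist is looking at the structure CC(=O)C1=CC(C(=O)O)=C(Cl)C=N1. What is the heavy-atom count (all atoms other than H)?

Every atom symbol written in the SMILES (organic subset) is one heavy atom; implicit H are not written.
Heavy atoms by element → C:8, Cl:1, N:1, O:3.
Total: 13.

13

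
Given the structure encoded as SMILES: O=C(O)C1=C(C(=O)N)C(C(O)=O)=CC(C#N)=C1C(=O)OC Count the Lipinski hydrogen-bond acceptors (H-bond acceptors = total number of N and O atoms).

9

N atoms: 2; O atoms: 7.
Lipinski HBA = 2 + 7 = 9.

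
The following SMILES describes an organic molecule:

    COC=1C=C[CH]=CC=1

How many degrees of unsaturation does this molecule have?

Molecular formula: C7H8O.
DoU = (2C + 2 + N − H − X) / 2, where X is the halogen count and O/S are ignored.
    = (2·7 + 2 + 0 − 8 − 0) / 2 = 8 / 2 = 4.

4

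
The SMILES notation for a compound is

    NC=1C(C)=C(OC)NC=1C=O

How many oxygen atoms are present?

2

Scan the SMILES for O atoms (remember two-letter symbols like Cl and Br are single atoms).
Oxygen count: 2.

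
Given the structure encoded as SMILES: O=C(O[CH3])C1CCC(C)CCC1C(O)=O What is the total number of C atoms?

Count every carbon token in the SMILES (each C, including those in ring-closure positions and inside branches).
Carbon count: 11.

11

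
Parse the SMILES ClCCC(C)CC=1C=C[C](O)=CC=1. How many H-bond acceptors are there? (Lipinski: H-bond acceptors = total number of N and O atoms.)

N atoms: 0; O atoms: 1.
Lipinski HBA = 0 + 1 = 1.

1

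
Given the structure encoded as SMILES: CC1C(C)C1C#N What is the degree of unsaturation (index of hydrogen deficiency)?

Degree of unsaturation = (number of rings) + (number of π bonds).
Ring closures in the SMILES: 1.
π bonds: 1 triple bond (each 2 DoU) → 2 DoU from unsaturation.
Total DoU = 1 + 2 = 3.

3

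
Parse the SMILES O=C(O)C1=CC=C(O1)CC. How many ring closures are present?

1

In SMILES, each pair of matching ring-closure digits denotes one ring-closing bond; the number of such bonds equals the number of independent rings.
Ring-closure bonds here: 1.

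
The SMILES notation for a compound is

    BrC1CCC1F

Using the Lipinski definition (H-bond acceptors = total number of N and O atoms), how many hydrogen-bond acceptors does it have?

N atoms: 0; O atoms: 0.
Lipinski HBA = 0 + 0 = 0.

0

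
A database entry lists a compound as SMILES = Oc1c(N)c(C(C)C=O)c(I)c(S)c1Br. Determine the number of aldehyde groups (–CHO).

The aldehyde motif appears at heavy-atom position 8 in the SMILES.
Other groups present: 1 hydroxyl, 1 primary amine, 1 thiol.
Aldehyde count: 1.

1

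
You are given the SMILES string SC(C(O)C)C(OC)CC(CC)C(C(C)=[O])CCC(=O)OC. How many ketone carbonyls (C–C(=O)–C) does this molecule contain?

The ketone motif appears at heavy-atom position 14 in the SMILES.
Other groups present: 1 ester, 1 ether, 1 hydroxyl, 1 thiol.
Ketone count: 1.

1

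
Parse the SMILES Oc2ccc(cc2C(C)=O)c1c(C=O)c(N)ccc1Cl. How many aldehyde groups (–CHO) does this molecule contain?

The aldehyde motif appears at heavy-atom position 13 in the SMILES.
Other groups present: 1 hydroxyl, 1 ketone, 1 primary amine.
Aldehyde count: 1.

1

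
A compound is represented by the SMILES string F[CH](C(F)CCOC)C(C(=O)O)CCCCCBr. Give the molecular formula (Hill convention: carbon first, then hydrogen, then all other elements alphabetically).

Walk through each heavy atom and fill implicit hydrogens from standard valence (C 4, N 3, O 2, S 2, halogen 1):
  atom 1: F (halogen, monovalent) → 0 H
  atom 2: C with explicit H count 1
  atom 3: C, bond orders sum to 3 (valence 4) → 1 H
  atom 4: F (halogen, monovalent) → 0 H
  atom 5: C, bond orders sum to 2 (valence 4) → 2 H
  atom 6: C, bond orders sum to 2 (valence 4) → 2 H
  atom 7: O, bond orders sum to 2 (valence 2) → 0 H
  atom 8: C, bond orders sum to 1 (valence 4) → 3 H
  atom 9: C, bond orders sum to 3 (valence 4) → 1 H
  atom 10: C, bond orders sum to 4 (valence 4) → 0 H
  atom 11: O, bond orders sum to 2 (valence 2) → 0 H
  atom 12: O, bond orders sum to 1 (valence 2) → 1 H
  atom 13: C, bond orders sum to 2 (valence 4) → 2 H
  atom 14: C, bond orders sum to 2 (valence 4) → 2 H
  atom 15: C, bond orders sum to 2 (valence 4) → 2 H
  atom 16: C, bond orders sum to 2 (valence 4) → 2 H
  atom 17: C, bond orders sum to 2 (valence 4) → 2 H
  atom 18: Br (halogen, monovalent) → 0 H
Totals → C:12, H:21, Br:1, F:2, O:3.
In Hill order: C12H21BrF2O3.

C12H21BrF2O3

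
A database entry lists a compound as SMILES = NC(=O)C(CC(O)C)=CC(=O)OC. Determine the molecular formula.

Walk through each heavy atom and fill implicit hydrogens from standard valence (C 4, N 3, O 2, S 2, halogen 1):
  atom 1: N, bond orders sum to 1 (valence 3) → 2 H
  atom 2: C, bond orders sum to 4 (valence 4) → 0 H
  atom 3: O, bond orders sum to 2 (valence 2) → 0 H
  atom 4: C, bond orders sum to 4 (valence 4) → 0 H
  atom 5: C, bond orders sum to 2 (valence 4) → 2 H
  atom 6: C, bond orders sum to 3 (valence 4) → 1 H
  atom 7: O, bond orders sum to 1 (valence 2) → 1 H
  atom 8: C, bond orders sum to 1 (valence 4) → 3 H
  atom 9: C, bond orders sum to 3 (valence 4) → 1 H
  atom 10: C, bond orders sum to 4 (valence 4) → 0 H
  atom 11: O, bond orders sum to 2 (valence 2) → 0 H
  atom 12: O, bond orders sum to 2 (valence 2) → 0 H
  atom 13: C, bond orders sum to 1 (valence 4) → 3 H
Totals → C:8, H:13, N:1, O:4.
In Hill order: C8H13NO4.

C8H13NO4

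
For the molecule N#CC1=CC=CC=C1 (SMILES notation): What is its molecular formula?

Walk through each heavy atom and fill implicit hydrogens from standard valence (C 4, N 3, O 2, S 2, halogen 1):
  atom 1: N, bond orders sum to 3 (valence 3) → 0 H
  atom 2: C, bond orders sum to 4 (valence 4) → 0 H
  atom 3: C, bond orders sum to 4 (valence 4) → 0 H
  atom 4: C, bond orders sum to 3 (valence 4) → 1 H
  atom 5: C, bond orders sum to 3 (valence 4) → 1 H
  atom 6: C, bond orders sum to 3 (valence 4) → 1 H
  atom 7: C, bond orders sum to 3 (valence 4) → 1 H
  atom 8: C, bond orders sum to 3 (valence 4) → 1 H
Totals → C:7, H:5, N:1.

C7H5N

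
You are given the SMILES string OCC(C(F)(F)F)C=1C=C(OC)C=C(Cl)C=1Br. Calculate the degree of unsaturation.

4

Degree of unsaturation = (number of rings) + (number of π bonds).
Ring closures in the SMILES: 1.
π bonds: 3 double bonds (each 1 DoU) → 3 DoU from unsaturation.
Total DoU = 1 + 3 = 4.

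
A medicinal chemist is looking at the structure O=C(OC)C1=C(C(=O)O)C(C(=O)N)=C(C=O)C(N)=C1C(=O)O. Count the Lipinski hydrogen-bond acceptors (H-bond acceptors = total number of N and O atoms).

10

N atoms: 2; O atoms: 8.
Lipinski HBA = 2 + 8 = 10.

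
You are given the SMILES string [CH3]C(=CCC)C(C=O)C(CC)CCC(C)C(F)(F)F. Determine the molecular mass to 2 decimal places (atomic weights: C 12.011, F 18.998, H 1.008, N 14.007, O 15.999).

278.36 g/mol

First, the molecular formula is C15H25F3O (counting implicit H from valence).
  C: 15 × 12.011 = 180.165
  F: 3 × 18.998 = 56.994
  H: 25 × 1.008 = 25.200
  O: 1 × 15.999 = 15.999
Sum: 15×12.011 + 3×18.998 + 25×1.008 + 1×15.999 = 278.358 → 278.36 g/mol.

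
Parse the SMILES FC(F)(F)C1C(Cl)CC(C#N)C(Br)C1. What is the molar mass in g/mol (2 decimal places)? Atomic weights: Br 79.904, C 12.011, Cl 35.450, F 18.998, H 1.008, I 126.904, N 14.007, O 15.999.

290.51 g/mol

First, the molecular formula is C8H8BrClF3N (counting implicit H from valence).
  Br: 1 × 79.904 = 79.904
  C: 8 × 12.011 = 96.088
  Cl: 1 × 35.450 = 35.450
  F: 3 × 18.998 = 56.994
  H: 8 × 1.008 = 8.064
  N: 1 × 14.007 = 14.007
Sum: 1×79.904 + 8×12.011 + 1×35.450 + 3×18.998 + 8×1.008 + 1×14.007 = 290.507 → 290.51 g/mol.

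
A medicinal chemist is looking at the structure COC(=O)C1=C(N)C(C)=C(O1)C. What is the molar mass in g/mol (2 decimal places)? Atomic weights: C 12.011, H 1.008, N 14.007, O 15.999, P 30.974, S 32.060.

169.18 g/mol

First, the molecular formula is C8H11NO3 (counting implicit H from valence).
  C: 8 × 12.011 = 96.088
  H: 11 × 1.008 = 11.088
  N: 1 × 14.007 = 14.007
  O: 3 × 15.999 = 47.997
Sum: 8×12.011 + 11×1.008 + 1×14.007 + 3×15.999 = 169.180 → 169.18 g/mol.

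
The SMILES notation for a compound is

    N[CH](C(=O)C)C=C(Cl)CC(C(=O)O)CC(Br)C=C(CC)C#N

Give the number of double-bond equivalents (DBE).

6

Molecular formula: C15H20BrClN2O3.
DoU = (2C + 2 + N − H − X) / 2, where X is the halogen count and O/S are ignored.
    = (2·15 + 2 + 2 − 20 − 2) / 2 = 12 / 2 = 6.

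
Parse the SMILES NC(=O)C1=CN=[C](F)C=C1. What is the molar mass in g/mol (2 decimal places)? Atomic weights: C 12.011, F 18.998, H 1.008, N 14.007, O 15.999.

140.12 g/mol

First, the molecular formula is C6H5FN2O (counting implicit H from valence).
  C: 6 × 12.011 = 72.066
  F: 1 × 18.998 = 18.998
  H: 5 × 1.008 = 5.040
  N: 2 × 14.007 = 28.014
  O: 1 × 15.999 = 15.999
Sum: 6×12.011 + 1×18.998 + 5×1.008 + 2×14.007 + 1×15.999 = 140.117 → 140.12 g/mol.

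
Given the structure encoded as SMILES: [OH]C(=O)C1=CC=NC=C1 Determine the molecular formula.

Walk through each heavy atom and fill implicit hydrogens from standard valence (C 4, N 3, O 2, S 2, halogen 1):
  atom 1: O with explicit H count 1
  atom 2: C, bond orders sum to 4 (valence 4) → 0 H
  atom 3: O, bond orders sum to 2 (valence 2) → 0 H
  atom 4: C, bond orders sum to 4 (valence 4) → 0 H
  atom 5: C, bond orders sum to 3 (valence 4) → 1 H
  atom 6: C, bond orders sum to 3 (valence 4) → 1 H
  atom 7: N, bond orders sum to 3 (valence 3) → 0 H
  atom 8: C, bond orders sum to 3 (valence 4) → 1 H
  atom 9: C, bond orders sum to 3 (valence 4) → 1 H
Totals → C:6, H:5, N:1, O:2.
In Hill order: C6H5NO2.

C6H5NO2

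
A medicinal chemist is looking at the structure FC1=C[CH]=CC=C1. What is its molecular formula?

C6H5F

Walk through each heavy atom and fill implicit hydrogens from standard valence (C 4, N 3, O 2, S 2, halogen 1):
  atom 1: F (halogen, monovalent) → 0 H
  atom 2: C, bond orders sum to 4 (valence 4) → 0 H
  atom 3: C, bond orders sum to 3 (valence 4) → 1 H
  atom 4: C with explicit H count 1
  atom 5: C, bond orders sum to 3 (valence 4) → 1 H
  atom 6: C, bond orders sum to 3 (valence 4) → 1 H
  atom 7: C, bond orders sum to 3 (valence 4) → 1 H
Totals → C:6, H:5, F:1.
In Hill order: C6H5F.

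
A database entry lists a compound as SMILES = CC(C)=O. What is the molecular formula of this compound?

Walk through each heavy atom and fill implicit hydrogens from standard valence (C 4, N 3, O 2, S 2, halogen 1):
  atom 1: C, bond orders sum to 1 (valence 4) → 3 H
  atom 2: C, bond orders sum to 4 (valence 4) → 0 H
  atom 3: C, bond orders sum to 1 (valence 4) → 3 H
  atom 4: O, bond orders sum to 2 (valence 2) → 0 H
Totals → C:3, H:6, O:1.

C3H6O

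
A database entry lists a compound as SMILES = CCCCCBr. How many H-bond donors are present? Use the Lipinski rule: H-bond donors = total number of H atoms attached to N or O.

Donors: find every N or O and count the H atoms it carries.
  (no N or O atoms present)
Lipinski HBD = 0.

0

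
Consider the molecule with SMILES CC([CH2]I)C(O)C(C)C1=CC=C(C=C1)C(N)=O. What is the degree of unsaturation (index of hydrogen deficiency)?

5

Degree of unsaturation = (number of rings) + (number of π bonds).
Ring closures in the SMILES: 1.
π bonds: 4 double bonds (each 1 DoU) → 4 DoU from unsaturation.
Total DoU = 1 + 4 = 5.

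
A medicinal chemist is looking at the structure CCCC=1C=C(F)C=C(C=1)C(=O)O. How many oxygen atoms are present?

2

Scan the SMILES for O atoms (remember two-letter symbols like Cl and Br are single atoms).
Oxygen count: 2.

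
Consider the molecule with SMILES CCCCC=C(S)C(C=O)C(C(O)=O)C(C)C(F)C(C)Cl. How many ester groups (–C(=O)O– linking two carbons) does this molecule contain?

0

Scan the SMILES for the ester motif — none present.
Groups that are present: 1 aldehyde, 1 alkene, 1 carboxylic acid, 1 thiol.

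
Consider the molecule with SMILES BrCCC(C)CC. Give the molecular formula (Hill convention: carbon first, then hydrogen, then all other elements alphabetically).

C6H13Br

Walk through each heavy atom and fill implicit hydrogens from standard valence (C 4, N 3, O 2, S 2, halogen 1):
  atom 1: Br (halogen, monovalent) → 0 H
  atom 2: C, bond orders sum to 2 (valence 4) → 2 H
  atom 3: C, bond orders sum to 2 (valence 4) → 2 H
  atom 4: C, bond orders sum to 3 (valence 4) → 1 H
  atom 5: C, bond orders sum to 1 (valence 4) → 3 H
  atom 6: C, bond orders sum to 2 (valence 4) → 2 H
  atom 7: C, bond orders sum to 1 (valence 4) → 3 H
Totals → C:6, H:13, Br:1.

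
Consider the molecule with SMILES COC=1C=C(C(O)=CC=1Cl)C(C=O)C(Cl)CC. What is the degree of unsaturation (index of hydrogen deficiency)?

Degree of unsaturation = (number of rings) + (number of π bonds).
Ring closures in the SMILES: 1.
π bonds: 4 double bonds (each 1 DoU) → 4 DoU from unsaturation.
Total DoU = 1 + 4 = 5.

5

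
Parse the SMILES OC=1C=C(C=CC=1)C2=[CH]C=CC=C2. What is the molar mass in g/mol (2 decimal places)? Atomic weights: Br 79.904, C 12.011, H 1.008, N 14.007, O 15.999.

170.21 g/mol

First, the molecular formula is C12H10O (counting implicit H from valence).
  C: 12 × 12.011 = 144.132
  H: 10 × 1.008 = 10.080
  O: 1 × 15.999 = 15.999
Sum: 12×12.011 + 10×1.008 + 1×15.999 = 170.211 → 170.21 g/mol.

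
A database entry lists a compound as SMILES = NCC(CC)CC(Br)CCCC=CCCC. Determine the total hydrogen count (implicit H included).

28

Walk through each heavy atom and fill implicit hydrogens from standard valence (C 4, N 3, O 2, S 2, halogen 1):
  atom 1: N, bond orders sum to 1 (valence 3) → 2 H
  atom 2: C, bond orders sum to 2 (valence 4) → 2 H
  atom 3: C, bond orders sum to 3 (valence 4) → 1 H
  atom 4: C, bond orders sum to 2 (valence 4) → 2 H
  atom 5: C, bond orders sum to 1 (valence 4) → 3 H
  atom 6: C, bond orders sum to 2 (valence 4) → 2 H
  atom 7: C, bond orders sum to 3 (valence 4) → 1 H
  atom 8: Br (halogen, monovalent) → 0 H
  atom 9: C, bond orders sum to 2 (valence 4) → 2 H
  atom 10: C, bond orders sum to 2 (valence 4) → 2 H
  atom 11: C, bond orders sum to 2 (valence 4) → 2 H
  atom 12: C, bond orders sum to 3 (valence 4) → 1 H
  atom 13: C, bond orders sum to 3 (valence 4) → 1 H
  atom 14: C, bond orders sum to 2 (valence 4) → 2 H
  atom 15: C, bond orders sum to 2 (valence 4) → 2 H
  atom 16: C, bond orders sum to 1 (valence 4) → 3 H
Total hydrogens: 28.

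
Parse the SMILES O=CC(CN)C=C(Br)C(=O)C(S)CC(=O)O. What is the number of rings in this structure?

0

In SMILES, each pair of matching ring-closure digits denotes one ring-closing bond; the number of such bonds equals the number of independent rings.
Ring-closure bonds here: 0.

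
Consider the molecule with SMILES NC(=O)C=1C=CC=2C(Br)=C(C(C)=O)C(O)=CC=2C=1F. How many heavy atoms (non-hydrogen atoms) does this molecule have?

Every atom symbol written in the SMILES (organic subset) is one heavy atom; implicit H are not written.
Heavy atoms by element → Br:1, C:13, F:1, N:1, O:3.
Total: 19.

19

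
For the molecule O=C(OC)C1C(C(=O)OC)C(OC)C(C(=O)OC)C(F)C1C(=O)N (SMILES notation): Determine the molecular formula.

C14H20FNO8

Walk through each heavy atom and fill implicit hydrogens from standard valence (C 4, N 3, O 2, S 2, halogen 1):
  atom 1: O, bond orders sum to 2 (valence 2) → 0 H
  atom 2: C, bond orders sum to 4 (valence 4) → 0 H
  atom 3: O, bond orders sum to 2 (valence 2) → 0 H
  atom 4: C, bond orders sum to 1 (valence 4) → 3 H
  atom 5: C, bond orders sum to 3 (valence 4) → 1 H
  atom 6: C, bond orders sum to 3 (valence 4) → 1 H
  atom 7: C, bond orders sum to 4 (valence 4) → 0 H
  atom 8: O, bond orders sum to 2 (valence 2) → 0 H
  atom 9: O, bond orders sum to 2 (valence 2) → 0 H
  atom 10: C, bond orders sum to 1 (valence 4) → 3 H
  atom 11: C, bond orders sum to 3 (valence 4) → 1 H
  atom 12: O, bond orders sum to 2 (valence 2) → 0 H
  atom 13: C, bond orders sum to 1 (valence 4) → 3 H
  atom 14: C, bond orders sum to 3 (valence 4) → 1 H
  atom 15: C, bond orders sum to 4 (valence 4) → 0 H
  atom 16: O, bond orders sum to 2 (valence 2) → 0 H
  atom 17: O, bond orders sum to 2 (valence 2) → 0 H
  atom 18: C, bond orders sum to 1 (valence 4) → 3 H
  atom 19: C, bond orders sum to 3 (valence 4) → 1 H
  atom 20: F (halogen, monovalent) → 0 H
  atom 21: C, bond orders sum to 3 (valence 4) → 1 H
  atom 22: C, bond orders sum to 4 (valence 4) → 0 H
  atom 23: O, bond orders sum to 2 (valence 2) → 0 H
  atom 24: N, bond orders sum to 1 (valence 3) → 2 H
Totals → C:14, H:20, F:1, N:1, O:8.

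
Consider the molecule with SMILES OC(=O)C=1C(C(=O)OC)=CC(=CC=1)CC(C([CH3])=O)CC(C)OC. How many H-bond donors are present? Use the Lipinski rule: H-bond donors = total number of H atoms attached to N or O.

Donors: find every N or O and count the H atoms it carries.
  atom 1 (O): bond orders sum to 1 → 1 H
  atom 3 (O): bond orders sum to 2 → 0 H
  atom 7 (O): bond orders sum to 2 → 0 H
  atom 8 (O): bond orders sum to 2 → 0 H
  atom 18 (O): bond orders sum to 2 → 0 H
  atom 22 (O): bond orders sum to 2 → 0 H
Lipinski HBD = 1.

1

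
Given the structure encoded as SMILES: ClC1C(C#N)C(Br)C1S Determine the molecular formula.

Walk through each heavy atom and fill implicit hydrogens from standard valence (C 4, N 3, O 2, S 2, halogen 1):
  atom 1: Cl (halogen, monovalent) → 0 H
  atom 2: C, bond orders sum to 3 (valence 4) → 1 H
  atom 3: C, bond orders sum to 3 (valence 4) → 1 H
  atom 4: C, bond orders sum to 4 (valence 4) → 0 H
  atom 5: N, bond orders sum to 3 (valence 3) → 0 H
  atom 6: C, bond orders sum to 3 (valence 4) → 1 H
  atom 7: Br (halogen, monovalent) → 0 H
  atom 8: C, bond orders sum to 3 (valence 4) → 1 H
  atom 9: S, bond orders sum to 1 (valence 2) → 1 H
Totals → C:5, H:5, Br:1, Cl:1, N:1, S:1.

C5H5BrClNS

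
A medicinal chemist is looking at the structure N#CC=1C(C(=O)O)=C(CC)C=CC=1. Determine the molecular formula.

Walk through each heavy atom and fill implicit hydrogens from standard valence (C 4, N 3, O 2, S 2, halogen 1):
  atom 1: N, bond orders sum to 3 (valence 3) → 0 H
  atom 2: C, bond orders sum to 4 (valence 4) → 0 H
  atom 3: C, bond orders sum to 4 (valence 4) → 0 H
  atom 4: C, bond orders sum to 4 (valence 4) → 0 H
  atom 5: C, bond orders sum to 4 (valence 4) → 0 H
  atom 6: O, bond orders sum to 2 (valence 2) → 0 H
  atom 7: O, bond orders sum to 1 (valence 2) → 1 H
  atom 8: C, bond orders sum to 4 (valence 4) → 0 H
  atom 9: C, bond orders sum to 2 (valence 4) → 2 H
  atom 10: C, bond orders sum to 1 (valence 4) → 3 H
  atom 11: C, bond orders sum to 3 (valence 4) → 1 H
  atom 12: C, bond orders sum to 3 (valence 4) → 1 H
  atom 13: C, bond orders sum to 3 (valence 4) → 1 H
Totals → C:10, H:9, N:1, O:2.
In Hill order: C10H9NO2.

C10H9NO2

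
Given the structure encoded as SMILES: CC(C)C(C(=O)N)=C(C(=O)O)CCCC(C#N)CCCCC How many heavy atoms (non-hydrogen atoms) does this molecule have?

22

Every atom symbol written in the SMILES (organic subset) is one heavy atom; implicit H are not written.
Heavy atoms by element → C:17, N:2, O:3.
Total: 22.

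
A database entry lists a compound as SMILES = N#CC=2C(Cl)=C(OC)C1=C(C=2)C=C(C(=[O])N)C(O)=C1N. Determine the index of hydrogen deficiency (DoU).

Degree of unsaturation = (number of rings) + (number of π bonds).
Ring closures in the SMILES: 2.
π bonds: 6 double bonds (each 1 DoU), 1 triple bond (each 2 DoU) → 8 DoU from unsaturation.
Total DoU = 2 + 8 = 10.

10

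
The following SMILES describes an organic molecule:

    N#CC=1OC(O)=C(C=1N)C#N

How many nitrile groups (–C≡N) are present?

The nitrile motif appears at heavy-atom positions 2, 10 in the SMILES.
Other groups present: 1 hydroxyl, 1 primary amine.
Nitrile count: 2.

2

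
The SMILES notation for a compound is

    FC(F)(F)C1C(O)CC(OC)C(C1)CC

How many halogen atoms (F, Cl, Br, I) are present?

Halogen atoms appear at heavy-atom positions 1, 3, 4 (3×F).
Other groups present: 1 ether, 1 hydroxyl.
Halogen count: 3.

3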